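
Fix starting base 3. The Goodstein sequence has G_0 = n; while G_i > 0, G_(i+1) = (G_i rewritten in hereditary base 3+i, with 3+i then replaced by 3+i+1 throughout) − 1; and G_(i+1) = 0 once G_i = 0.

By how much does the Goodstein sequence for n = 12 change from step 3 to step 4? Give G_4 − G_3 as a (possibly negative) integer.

[0] 12 ≡ 3^2 + 3 (base 3). Lift 4: 20. −1: 19.
[1] 19 ≡ 4^2 + 3 (base 4). Lift 5: 28. −1: 27.
[2] 27 ≡ 5^2 + 2 (base 5). Lift 6: 38. −1: 37.
[3] 37 ≡ 6^2 + 1 (base 6). Lift 7: 50. −1: 49.

12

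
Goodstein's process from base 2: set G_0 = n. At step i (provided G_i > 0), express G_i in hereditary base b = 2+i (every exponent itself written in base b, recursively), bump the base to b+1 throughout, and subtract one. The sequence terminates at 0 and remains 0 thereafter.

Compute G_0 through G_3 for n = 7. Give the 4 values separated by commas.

7, 30, 259, 3127

[0] 7 ≡ 2^2 + 2 + 1 (base 2). Lift 3: 31. −1: 30.
[1] 30 ≡ 3^3 + 3 (base 3). Lift 4: 260. −1: 259.
[2] 259 ≡ 4^4 + 3 (base 4). Lift 5: 3128. −1: 3127.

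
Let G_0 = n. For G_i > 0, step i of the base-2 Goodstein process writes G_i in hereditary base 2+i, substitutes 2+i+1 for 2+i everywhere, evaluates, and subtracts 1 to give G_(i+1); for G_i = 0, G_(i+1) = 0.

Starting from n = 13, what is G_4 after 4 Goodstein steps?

280711

G_0 = 13. HB_2(13) = 2^(2 + 1) + 2^2 + 1. Bump = 109. G_1 = 108.
G_1 = 108. HB_3(108) = 3^(3 + 1) + 3^3. Bump = 1280. G_2 = 1279.
G_2 = 1279. HB_4(1279) = 4^(4 + 1) + 3·4^3 + 3·4^2 + 3·4 + 3. Bump = 16093. G_3 = 16092.
G_3 = 16092. HB_5(16092) = 5^(5 + 1) + 3·5^3 + 3·5^2 + 3·5 + 2. Bump = 280712. G_4 = 280711.
G_4 = 280711. HB_6(280711) = 6^(6 + 1) + 3·6^3 + 3·6^2 + 3·6 + 1. Bump = 5765999. G_5 = 5765998.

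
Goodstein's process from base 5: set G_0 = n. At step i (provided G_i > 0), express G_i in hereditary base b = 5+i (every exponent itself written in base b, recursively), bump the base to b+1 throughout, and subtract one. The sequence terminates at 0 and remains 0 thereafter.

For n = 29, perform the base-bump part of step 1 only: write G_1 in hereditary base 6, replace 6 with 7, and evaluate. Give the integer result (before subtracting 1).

52

(0) 29|_5 = 5^2 + 4 ↦ 6^2 + 4|_6 = 40 ⇒ 39
(1) 39|_6 = 6^2 + 3 ↦ 7^2 + 3|_7 = 52 ⇒ 51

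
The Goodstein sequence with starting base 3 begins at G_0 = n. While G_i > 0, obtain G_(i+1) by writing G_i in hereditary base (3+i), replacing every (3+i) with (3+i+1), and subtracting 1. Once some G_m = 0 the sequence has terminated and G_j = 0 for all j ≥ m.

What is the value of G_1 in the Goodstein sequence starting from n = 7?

(0) 7|_3 = 2·3 + 1 ↦ 2·4 + 1|_4 = 9 ⇒ 8
(1) 8|_4 = 2·4 ↦ 2·5|_5 = 10 ⇒ 9

8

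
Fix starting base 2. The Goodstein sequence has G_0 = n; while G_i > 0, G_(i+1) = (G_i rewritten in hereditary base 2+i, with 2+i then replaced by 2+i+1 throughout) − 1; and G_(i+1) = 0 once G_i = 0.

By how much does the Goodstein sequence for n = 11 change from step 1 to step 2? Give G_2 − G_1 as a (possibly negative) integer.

943

G_0 = 11. HB_2(11) = 2^(2 + 1) + 2 + 1. Bump = 85. G_1 = 84.
G_1 = 84. HB_3(84) = 3^(3 + 1) + 3. Bump = 1028. G_2 = 1027.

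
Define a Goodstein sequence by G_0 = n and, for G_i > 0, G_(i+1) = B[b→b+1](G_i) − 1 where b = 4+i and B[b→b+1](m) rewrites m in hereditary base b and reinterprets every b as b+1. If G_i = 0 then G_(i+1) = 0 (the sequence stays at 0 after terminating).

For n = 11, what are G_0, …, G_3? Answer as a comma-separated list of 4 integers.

11 —HB4→ 2·4 + 3 —bump→ 2·5 + 3 = 13 —(−1)→ 12
12 —HB5→ 2·5 + 2 —bump→ 2·6 + 2 = 14 —(−1)→ 13
13 —HB6→ 2·6 + 1 —bump→ 2·7 + 1 = 15 —(−1)→ 14

11, 12, 13, 14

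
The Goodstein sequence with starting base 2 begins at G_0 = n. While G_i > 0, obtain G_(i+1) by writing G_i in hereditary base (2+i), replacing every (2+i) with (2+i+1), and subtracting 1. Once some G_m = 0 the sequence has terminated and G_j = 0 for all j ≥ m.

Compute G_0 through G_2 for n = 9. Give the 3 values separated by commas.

base 2: 9 = 2^(2 + 1) + 1; at 3: 3^(3 + 1) + 1 = 82; next = 81
base 3: 81 = 3^(3 + 1); at 4: 4^(4 + 1) = 1024; next = 1023

9, 81, 1023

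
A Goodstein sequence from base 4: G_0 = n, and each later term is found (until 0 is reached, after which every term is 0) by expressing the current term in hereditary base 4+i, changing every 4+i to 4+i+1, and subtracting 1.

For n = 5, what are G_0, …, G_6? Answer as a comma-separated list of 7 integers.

i=0: 5 = 4 + 1 (b=4); 4→5: 5 + 1 = 6; 6−1 = 5
i=1: 5 = 5 (b=5); 5→6: 6 = 6; 6−1 = 5
i=2: 5 = 5 (b=6); 6→7: 5 = 5; 5−1 = 4
i=3: 4 = 4 (b=7); 7→8: 4 = 4; 4−1 = 3
i=4: 3 = 3 (b=8); 8→9: 3 = 3; 3−1 = 2
i=5: 2 = 2 (b=9); 9→10: 2 = 2; 2−1 = 1

5, 5, 5, 4, 3, 2, 1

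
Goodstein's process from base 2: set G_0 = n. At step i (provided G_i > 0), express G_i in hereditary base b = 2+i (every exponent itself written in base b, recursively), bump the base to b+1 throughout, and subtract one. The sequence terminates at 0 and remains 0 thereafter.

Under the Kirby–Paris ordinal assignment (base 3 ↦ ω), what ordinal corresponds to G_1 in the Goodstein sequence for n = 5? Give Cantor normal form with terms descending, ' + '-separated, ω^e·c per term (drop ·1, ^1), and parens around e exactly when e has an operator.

ω^ω

(0) 5|_2 = 2^2 + 1 ↦ 3^3 + 1|_3 = 28 ⇒ 27
(1) 27|_3 = 3^3 ↦ 4^4|_4 = 256 ⇒ 255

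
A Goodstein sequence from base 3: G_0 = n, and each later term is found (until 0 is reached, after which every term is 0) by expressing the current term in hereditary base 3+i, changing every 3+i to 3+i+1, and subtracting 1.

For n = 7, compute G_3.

9

[0] 7 ≡ 2·3 + 1 (base 3). Lift 4: 9. −1: 8.
[1] 8 ≡ 2·4 (base 4). Lift 5: 10. −1: 9.
[2] 9 ≡ 5 + 4 (base 5). Lift 6: 10. −1: 9.
[3] 9 ≡ 6 + 3 (base 6). Lift 7: 10. −1: 9.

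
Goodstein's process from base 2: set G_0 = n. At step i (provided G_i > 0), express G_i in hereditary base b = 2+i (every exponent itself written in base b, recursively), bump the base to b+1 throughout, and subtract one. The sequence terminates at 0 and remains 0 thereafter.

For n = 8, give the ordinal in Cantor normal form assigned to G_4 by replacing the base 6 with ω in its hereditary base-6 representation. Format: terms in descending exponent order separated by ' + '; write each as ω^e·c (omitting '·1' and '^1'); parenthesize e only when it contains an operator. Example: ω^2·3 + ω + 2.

ω^ω·2 + ω^2·2 + ω + 5

step 0: 8 = 2^(2 + 1); sub 3 for 2: 3^(3 + 1); = 81; G_1 = 81−1 = 80
step 1: 80 = 2·3^3 + 2·3^2 + 2·3 + 2; sub 4 for 3: 2·4^4 + 2·4^2 + 2·4 + 2; = 554; G_2 = 554−1 = 553
step 2: 553 = 2·4^4 + 2·4^2 + 2·4 + 1; sub 5 for 4: 2·5^5 + 2·5^2 + 2·5 + 1; = 6311; G_3 = 6311−1 = 6310
step 3: 6310 = 2·5^5 + 2·5^2 + 2·5; sub 6 for 5: 2·6^6 + 2·6^2 + 2·6; = 93396; G_4 = 93396−1 = 93395
step 4: 93395 = 2·6^6 + 2·6^2 + 6 + 5; sub 7 for 6: 2·7^7 + 2·7^2 + 7 + 5; = 1647196; G_5 = 1647196−1 = 1647195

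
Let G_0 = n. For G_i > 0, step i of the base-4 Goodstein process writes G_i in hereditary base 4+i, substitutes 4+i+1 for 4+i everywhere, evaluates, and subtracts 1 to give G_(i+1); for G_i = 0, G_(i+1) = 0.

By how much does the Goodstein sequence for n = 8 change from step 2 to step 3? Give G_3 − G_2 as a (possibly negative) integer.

step 0: 8 = 2·4; sub 5 for 4: 2·5; = 10; G_1 = 10−1 = 9
step 1: 9 = 5 + 4; sub 6 for 5: 6 + 4; = 10; G_2 = 10−1 = 9
step 2: 9 = 6 + 3; sub 7 for 6: 7 + 3; = 10; G_3 = 10−1 = 9

0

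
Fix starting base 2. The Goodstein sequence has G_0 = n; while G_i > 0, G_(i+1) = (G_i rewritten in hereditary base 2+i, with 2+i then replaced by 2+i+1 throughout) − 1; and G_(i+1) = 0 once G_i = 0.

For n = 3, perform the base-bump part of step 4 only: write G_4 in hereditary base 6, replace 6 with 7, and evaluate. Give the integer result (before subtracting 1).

1

step 0: 3 = 2 + 1; sub 3 for 2: 3 + 1; = 4; G_1 = 4−1 = 3
step 1: 3 = 3; sub 4 for 3: 4; = 4; G_2 = 4−1 = 3
step 2: 3 = 3; sub 5 for 4: 3; = 3; G_3 = 3−1 = 2
step 3: 2 = 2; sub 6 for 5: 2; = 2; G_4 = 2−1 = 1
step 4: 1 = 1; sub 7 for 6: 1; = 1; G_5 = 1−1 = 0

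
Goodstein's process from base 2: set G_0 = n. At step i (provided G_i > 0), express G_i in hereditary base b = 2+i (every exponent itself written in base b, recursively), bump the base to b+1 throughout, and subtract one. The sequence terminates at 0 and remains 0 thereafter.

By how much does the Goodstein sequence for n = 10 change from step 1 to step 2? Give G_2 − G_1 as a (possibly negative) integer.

942

step 0: 10 = 2^(2 + 1) + 2; sub 3 for 2: 3^(3 + 1) + 3; = 84; G_1 = 84−1 = 83
step 1: 83 = 3^(3 + 1) + 2; sub 4 for 3: 4^(4 + 1) + 2; = 1026; G_2 = 1026−1 = 1025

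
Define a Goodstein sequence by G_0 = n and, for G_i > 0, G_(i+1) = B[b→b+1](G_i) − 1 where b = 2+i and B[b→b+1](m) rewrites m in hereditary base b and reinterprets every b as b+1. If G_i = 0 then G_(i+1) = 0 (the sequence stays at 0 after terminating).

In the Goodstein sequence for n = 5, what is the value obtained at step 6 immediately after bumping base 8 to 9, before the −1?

2455

(0) 5|_2 = 2^2 + 1 ↦ 3^3 + 1|_3 = 28 ⇒ 27
(1) 27|_3 = 3^3 ↦ 4^4|_4 = 256 ⇒ 255
(2) 255|_4 = 3·4^3 + 3·4^2 + 3·4 + 3 ↦ 3·5^3 + 3·5^2 + 3·5 + 3|_5 = 468 ⇒ 467
(3) 467|_5 = 3·5^3 + 3·5^2 + 3·5 + 2 ↦ 3·6^3 + 3·6^2 + 3·6 + 2|_6 = 776 ⇒ 775
(4) 775|_6 = 3·6^3 + 3·6^2 + 3·6 + 1 ↦ 3·7^3 + 3·7^2 + 3·7 + 1|_7 = 1198 ⇒ 1197
(5) 1197|_7 = 3·7^3 + 3·7^2 + 3·7 ↦ 3·8^3 + 3·8^2 + 3·8|_8 = 1752 ⇒ 1751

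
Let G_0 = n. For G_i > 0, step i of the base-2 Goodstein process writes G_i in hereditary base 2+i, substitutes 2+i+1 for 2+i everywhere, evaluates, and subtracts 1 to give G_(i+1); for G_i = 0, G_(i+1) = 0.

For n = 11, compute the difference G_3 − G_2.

14600

[0] 11 ≡ 2^(2 + 1) + 2 + 1 (base 2). Lift 3: 85. −1: 84.
[1] 84 ≡ 3^(3 + 1) + 3 (base 3). Lift 4: 1028. −1: 1027.
[2] 1027 ≡ 4^(4 + 1) + 3 (base 4). Lift 5: 15628. −1: 15627.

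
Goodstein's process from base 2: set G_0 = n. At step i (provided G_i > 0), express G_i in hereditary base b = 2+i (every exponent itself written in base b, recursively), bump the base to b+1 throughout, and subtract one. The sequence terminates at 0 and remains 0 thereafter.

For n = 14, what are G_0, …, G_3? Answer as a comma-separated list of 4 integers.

G_0 = 14. HB_2(14) = 2^(2 + 1) + 2^2 + 2. Bump = 111. G_1 = 110.
G_1 = 110. HB_3(110) = 3^(3 + 1) + 3^3 + 2. Bump = 1282. G_2 = 1281.
G_2 = 1281. HB_4(1281) = 4^(4 + 1) + 4^4 + 1. Bump = 18751. G_3 = 18750.

14, 110, 1281, 18750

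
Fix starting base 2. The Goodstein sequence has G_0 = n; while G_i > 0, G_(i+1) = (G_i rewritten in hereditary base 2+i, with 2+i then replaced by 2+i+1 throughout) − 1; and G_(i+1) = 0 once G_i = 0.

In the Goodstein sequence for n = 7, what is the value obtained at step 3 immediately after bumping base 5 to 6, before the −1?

i=0: 7 = 2^2 + 2 + 1 (b=2); 2→3: 3^3 + 3 + 1 = 31; 31−1 = 30
i=1: 30 = 3^3 + 3 (b=3); 3→4: 4^4 + 4 = 260; 260−1 = 259
i=2: 259 = 4^4 + 3 (b=4); 4→5: 5^5 + 3 = 3128; 3128−1 = 3127
i=3: 3127 = 5^5 + 2 (b=5); 5→6: 6^6 + 2 = 46658; 46658−1 = 46657

46658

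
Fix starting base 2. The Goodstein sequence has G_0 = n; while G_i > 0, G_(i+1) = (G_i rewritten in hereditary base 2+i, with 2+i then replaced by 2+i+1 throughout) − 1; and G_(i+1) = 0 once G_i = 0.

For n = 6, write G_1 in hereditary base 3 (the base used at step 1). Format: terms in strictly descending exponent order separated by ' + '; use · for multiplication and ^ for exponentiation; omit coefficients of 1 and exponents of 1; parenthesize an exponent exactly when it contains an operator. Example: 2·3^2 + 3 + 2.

G_0=6  [base 2] 2^2 + 2  →[2↦3]→  3^3 + 3 = 30  −1 ⇒ G_1=29
G_1=29  [base 3] 3^3 + 2  →[3↦4]→  4^4 + 2 = 258  −1 ⇒ G_2=257

3^3 + 2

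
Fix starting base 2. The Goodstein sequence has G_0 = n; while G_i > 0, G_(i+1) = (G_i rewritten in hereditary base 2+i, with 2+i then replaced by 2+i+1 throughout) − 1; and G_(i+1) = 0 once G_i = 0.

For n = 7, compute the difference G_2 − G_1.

G_0 = 7. HB_2(7) = 2^2 + 2 + 1. Bump = 31. G_1 = 30.
G_1 = 30. HB_3(30) = 3^3 + 3. Bump = 260. G_2 = 259.

229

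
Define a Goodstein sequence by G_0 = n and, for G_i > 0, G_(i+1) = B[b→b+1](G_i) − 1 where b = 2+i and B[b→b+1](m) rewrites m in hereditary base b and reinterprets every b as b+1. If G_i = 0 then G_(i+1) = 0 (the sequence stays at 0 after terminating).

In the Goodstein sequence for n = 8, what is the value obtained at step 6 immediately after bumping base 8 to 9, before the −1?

(0) 8|_2 = 2^(2 + 1) ↦ 3^(3 + 1)|_3 = 81 ⇒ 80
(1) 80|_3 = 2·3^3 + 2·3^2 + 2·3 + 2 ↦ 2·4^4 + 2·4^2 + 2·4 + 2|_4 = 554 ⇒ 553
(2) 553|_4 = 2·4^4 + 2·4^2 + 2·4 + 1 ↦ 2·5^5 + 2·5^2 + 2·5 + 1|_5 = 6311 ⇒ 6310
(3) 6310|_5 = 2·5^5 + 2·5^2 + 2·5 ↦ 2·6^6 + 2·6^2 + 2·6|_6 = 93396 ⇒ 93395
(4) 93395|_6 = 2·6^6 + 2·6^2 + 6 + 5 ↦ 2·7^7 + 2·7^2 + 7 + 5|_7 = 1647196 ⇒ 1647195
(5) 1647195|_7 = 2·7^7 + 2·7^2 + 7 + 4 ↦ 2·8^8 + 2·8^2 + 8 + 4|_8 = 33554572 ⇒ 33554571

774841152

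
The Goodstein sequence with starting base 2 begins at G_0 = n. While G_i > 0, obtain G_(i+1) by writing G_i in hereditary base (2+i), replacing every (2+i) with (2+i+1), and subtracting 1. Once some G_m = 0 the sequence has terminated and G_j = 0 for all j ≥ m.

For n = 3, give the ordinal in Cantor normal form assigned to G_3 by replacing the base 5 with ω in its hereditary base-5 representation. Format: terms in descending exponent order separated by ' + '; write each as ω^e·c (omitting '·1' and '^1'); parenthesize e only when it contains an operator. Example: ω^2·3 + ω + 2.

3 —HB2→ 2 + 1 —bump→ 3 + 1 = 4 —(−1)→ 3
3 —HB3→ 3 —bump→ 4 = 4 —(−1)→ 3
3 —HB4→ 3 —bump→ 3 = 3 —(−1)→ 2
2 —HB5→ 2 —bump→ 2 = 2 —(−1)→ 1

2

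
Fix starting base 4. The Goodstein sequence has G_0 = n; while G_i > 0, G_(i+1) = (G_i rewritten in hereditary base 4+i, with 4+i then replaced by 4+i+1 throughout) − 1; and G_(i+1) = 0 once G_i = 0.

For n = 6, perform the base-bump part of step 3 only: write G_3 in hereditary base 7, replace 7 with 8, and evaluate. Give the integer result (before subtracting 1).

step 0: 6 = 4 + 2; sub 5 for 4: 5 + 2; = 7; G_1 = 7−1 = 6
step 1: 6 = 5 + 1; sub 6 for 5: 6 + 1; = 7; G_2 = 7−1 = 6
step 2: 6 = 6; sub 7 for 6: 7; = 7; G_3 = 7−1 = 6
step 3: 6 = 6; sub 8 for 7: 6; = 6; G_4 = 6−1 = 5

6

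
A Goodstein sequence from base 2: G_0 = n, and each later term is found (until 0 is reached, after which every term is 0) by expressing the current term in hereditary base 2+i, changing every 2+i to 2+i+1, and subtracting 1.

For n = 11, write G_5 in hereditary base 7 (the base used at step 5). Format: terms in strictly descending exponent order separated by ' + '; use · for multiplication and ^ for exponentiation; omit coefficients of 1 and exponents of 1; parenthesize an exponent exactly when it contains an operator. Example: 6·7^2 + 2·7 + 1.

7^(7 + 1)

step 0: 11 = 2^(2 + 1) + 2 + 1; sub 3 for 2: 3^(3 + 1) + 3 + 1; = 85; G_1 = 85−1 = 84
step 1: 84 = 3^(3 + 1) + 3; sub 4 for 3: 4^(4 + 1) + 4; = 1028; G_2 = 1028−1 = 1027
step 2: 1027 = 4^(4 + 1) + 3; sub 5 for 4: 5^(5 + 1) + 3; = 15628; G_3 = 15628−1 = 15627
step 3: 15627 = 5^(5 + 1) + 2; sub 6 for 5: 6^(6 + 1) + 2; = 279938; G_4 = 279938−1 = 279937
step 4: 279937 = 6^(6 + 1) + 1; sub 7 for 6: 7^(7 + 1) + 1; = 5764802; G_5 = 5764802−1 = 5764801
step 5: 5764801 = 7^(7 + 1); sub 8 for 7: 8^(8 + 1); = 134217728; G_6 = 134217728−1 = 134217727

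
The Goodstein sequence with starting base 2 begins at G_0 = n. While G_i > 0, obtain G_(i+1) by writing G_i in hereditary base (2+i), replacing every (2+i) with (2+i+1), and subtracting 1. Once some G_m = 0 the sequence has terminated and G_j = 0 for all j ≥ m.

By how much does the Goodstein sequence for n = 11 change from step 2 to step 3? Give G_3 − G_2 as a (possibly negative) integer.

G_0=11  [base 2] 2^(2 + 1) + 2 + 1  →[2↦3]→  3^(3 + 1) + 3 + 1 = 85  −1 ⇒ G_1=84
G_1=84  [base 3] 3^(3 + 1) + 3  →[3↦4]→  4^(4 + 1) + 4 = 1028  −1 ⇒ G_2=1027
G_2=1027  [base 4] 4^(4 + 1) + 3  →[4↦5]→  5^(5 + 1) + 3 = 15628  −1 ⇒ G_3=15627

14600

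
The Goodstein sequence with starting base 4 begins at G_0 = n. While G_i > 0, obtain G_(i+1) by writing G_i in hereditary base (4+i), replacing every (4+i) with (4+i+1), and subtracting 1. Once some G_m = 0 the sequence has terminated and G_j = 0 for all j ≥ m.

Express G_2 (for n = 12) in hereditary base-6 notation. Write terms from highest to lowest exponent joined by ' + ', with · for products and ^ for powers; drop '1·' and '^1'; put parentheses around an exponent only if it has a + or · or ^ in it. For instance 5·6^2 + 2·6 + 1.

2·6 + 3

[0] 12 ≡ 3·4 (base 4). Lift 5: 15. −1: 14.
[1] 14 ≡ 2·5 + 4 (base 5). Lift 6: 16. −1: 15.
[2] 15 ≡ 2·6 + 3 (base 6). Lift 7: 17. −1: 16.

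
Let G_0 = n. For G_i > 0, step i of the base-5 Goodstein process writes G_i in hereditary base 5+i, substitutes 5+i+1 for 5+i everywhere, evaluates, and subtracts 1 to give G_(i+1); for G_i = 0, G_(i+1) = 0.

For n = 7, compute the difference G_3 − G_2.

0

(0) 7|_5 = 5 + 2 ↦ 6 + 2|_6 = 8 ⇒ 7
(1) 7|_6 = 6 + 1 ↦ 7 + 1|_7 = 8 ⇒ 7
(2) 7|_7 = 7 ↦ 8|_8 = 8 ⇒ 7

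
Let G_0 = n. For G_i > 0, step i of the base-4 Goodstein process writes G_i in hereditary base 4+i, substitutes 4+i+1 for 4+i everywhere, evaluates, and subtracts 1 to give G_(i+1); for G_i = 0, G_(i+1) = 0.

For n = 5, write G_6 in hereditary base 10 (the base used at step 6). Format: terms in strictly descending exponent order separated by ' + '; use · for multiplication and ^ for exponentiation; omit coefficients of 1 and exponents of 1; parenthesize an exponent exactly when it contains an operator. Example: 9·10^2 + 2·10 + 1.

G_0=5  [base 4] 4 + 1  →[4↦5]→  5 + 1 = 6  −1 ⇒ G_1=5
G_1=5  [base 5] 5  →[5↦6]→  6 = 6  −1 ⇒ G_2=5
G_2=5  [base 6] 5  →[6↦7]→  5 = 5  −1 ⇒ G_3=4
G_3=4  [base 7] 4  →[7↦8]→  4 = 4  −1 ⇒ G_4=3
G_4=3  [base 8] 3  →[8↦9]→  3 = 3  −1 ⇒ G_5=2
G_5=2  [base 9] 2  →[9↦10]→  2 = 2  −1 ⇒ G_6=1
G_6=1  [base 10] 1  →[10↦11]→  1 = 1  −1 ⇒ G_7=0

1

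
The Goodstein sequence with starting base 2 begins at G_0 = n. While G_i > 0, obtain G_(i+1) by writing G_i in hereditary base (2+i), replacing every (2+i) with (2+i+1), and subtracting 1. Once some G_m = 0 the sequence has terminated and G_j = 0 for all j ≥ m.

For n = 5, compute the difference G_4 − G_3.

308

G_0=5  [base 2] 2^2 + 1  →[2↦3]→  3^3 + 1 = 28  −1 ⇒ G_1=27
G_1=27  [base 3] 3^3  →[3↦4]→  4^4 = 256  −1 ⇒ G_2=255
G_2=255  [base 4] 3·4^3 + 3·4^2 + 3·4 + 3  →[4↦5]→  3·5^3 + 3·5^2 + 3·5 + 3 = 468  −1 ⇒ G_3=467
G_3=467  [base 5] 3·5^3 + 3·5^2 + 3·5 + 2  →[5↦6]→  3·6^3 + 3·6^2 + 3·6 + 2 = 776  −1 ⇒ G_4=775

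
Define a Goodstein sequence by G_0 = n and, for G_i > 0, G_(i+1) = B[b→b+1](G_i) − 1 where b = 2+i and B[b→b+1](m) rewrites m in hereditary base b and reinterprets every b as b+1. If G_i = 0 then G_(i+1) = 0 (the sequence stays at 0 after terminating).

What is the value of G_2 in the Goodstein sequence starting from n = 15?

1283

step 0: 15 = 2^(2 + 1) + 2^2 + 2 + 1; sub 3 for 2: 3^(3 + 1) + 3^3 + 3 + 1; = 112; G_1 = 112−1 = 111
step 1: 111 = 3^(3 + 1) + 3^3 + 3; sub 4 for 3: 4^(4 + 1) + 4^4 + 4; = 1284; G_2 = 1284−1 = 1283
step 2: 1283 = 4^(4 + 1) + 4^4 + 3; sub 5 for 4: 5^(5 + 1) + 5^5 + 3; = 18753; G_3 = 18753−1 = 18752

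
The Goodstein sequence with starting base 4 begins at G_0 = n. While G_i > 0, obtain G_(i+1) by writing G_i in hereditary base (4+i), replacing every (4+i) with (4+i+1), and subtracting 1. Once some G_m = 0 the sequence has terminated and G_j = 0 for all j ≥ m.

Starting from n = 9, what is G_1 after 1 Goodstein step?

(0) 9|_4 = 2·4 + 1 ↦ 2·5 + 1|_5 = 11 ⇒ 10
(1) 10|_5 = 2·5 ↦ 2·6|_6 = 12 ⇒ 11

10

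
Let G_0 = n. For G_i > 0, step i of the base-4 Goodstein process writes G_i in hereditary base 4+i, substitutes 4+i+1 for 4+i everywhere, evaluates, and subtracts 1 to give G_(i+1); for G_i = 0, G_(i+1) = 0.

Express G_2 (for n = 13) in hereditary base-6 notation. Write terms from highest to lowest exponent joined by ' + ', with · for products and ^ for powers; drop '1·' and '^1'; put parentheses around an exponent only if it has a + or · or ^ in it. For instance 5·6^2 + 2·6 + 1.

G_0=13  [base 4] 3·4 + 1  →[4↦5]→  3·5 + 1 = 16  −1 ⇒ G_1=15
G_1=15  [base 5] 3·5  →[5↦6]→  3·6 = 18  −1 ⇒ G_2=17

2·6 + 5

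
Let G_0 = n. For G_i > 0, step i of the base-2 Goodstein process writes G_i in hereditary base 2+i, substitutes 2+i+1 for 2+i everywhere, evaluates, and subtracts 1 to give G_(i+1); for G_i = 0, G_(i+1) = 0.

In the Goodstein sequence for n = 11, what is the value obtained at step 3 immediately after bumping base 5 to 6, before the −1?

[0] 11 ≡ 2^(2 + 1) + 2 + 1 (base 2). Lift 3: 85. −1: 84.
[1] 84 ≡ 3^(3 + 1) + 3 (base 3). Lift 4: 1028. −1: 1027.
[2] 1027 ≡ 4^(4 + 1) + 3 (base 4). Lift 5: 15628. −1: 15627.
[3] 15627 ≡ 5^(5 + 1) + 2 (base 5). Lift 6: 279938. −1: 279937.

279938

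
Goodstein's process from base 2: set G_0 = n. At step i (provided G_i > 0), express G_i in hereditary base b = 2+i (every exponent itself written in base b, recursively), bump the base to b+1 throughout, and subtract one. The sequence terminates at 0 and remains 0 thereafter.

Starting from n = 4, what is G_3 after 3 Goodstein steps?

60

G_0 = 4. HB_2(4) = 2^2. Bump = 27. G_1 = 26.
G_1 = 26. HB_3(26) = 2·3^2 + 2·3 + 2. Bump = 42. G_2 = 41.
G_2 = 41. HB_4(41) = 2·4^2 + 2·4 + 1. Bump = 61. G_3 = 60.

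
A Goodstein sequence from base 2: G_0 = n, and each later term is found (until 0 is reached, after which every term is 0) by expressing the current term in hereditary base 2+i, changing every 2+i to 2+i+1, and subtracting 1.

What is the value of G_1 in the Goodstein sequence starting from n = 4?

[0] 4 ≡ 2^2 (base 2). Lift 3: 27. −1: 26.
[1] 26 ≡ 2·3^2 + 2·3 + 2 (base 3). Lift 4: 42. −1: 41.

26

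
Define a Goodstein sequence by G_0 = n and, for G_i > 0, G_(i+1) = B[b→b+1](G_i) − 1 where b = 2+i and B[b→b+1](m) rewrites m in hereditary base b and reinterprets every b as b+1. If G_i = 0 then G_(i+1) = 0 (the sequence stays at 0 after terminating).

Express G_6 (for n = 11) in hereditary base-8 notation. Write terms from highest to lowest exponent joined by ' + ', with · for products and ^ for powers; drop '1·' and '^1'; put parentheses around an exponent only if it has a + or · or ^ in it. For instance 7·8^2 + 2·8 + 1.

7·8^8 + 7·8^7 + 7·8^6 + 7·8^5 + 7·8^4 + 7·8^3 + 7·8^2 + 7·8 + 7

base 2: 11 = 2^(2 + 1) + 2 + 1; at 3: 3^(3 + 1) + 3 + 1 = 85; next = 84
base 3: 84 = 3^(3 + 1) + 3; at 4: 4^(4 + 1) + 4 = 1028; next = 1027
base 4: 1027 = 4^(4 + 1) + 3; at 5: 5^(5 + 1) + 3 = 15628; next = 15627
base 5: 15627 = 5^(5 + 1) + 2; at 6: 6^(6 + 1) + 2 = 279938; next = 279937
base 6: 279937 = 6^(6 + 1) + 1; at 7: 7^(7 + 1) + 1 = 5764802; next = 5764801
base 7: 5764801 = 7^(7 + 1); at 8: 8^(8 + 1) = 134217728; next = 134217727
base 8: 134217727 = 7·8^8 + 7·8^7 + 7·8^6 + 7·8^5 + 7·8^4 + 7·8^3 + 7·8^2 + 7·8 + 7; at 9: 7·9^9 + 7·9^7 + 7·9^6 + 7·9^5 + 7·9^4 + 7·9^3 + 7·9^2 + 7·9 + 7 = 2749609303; next = 2749609302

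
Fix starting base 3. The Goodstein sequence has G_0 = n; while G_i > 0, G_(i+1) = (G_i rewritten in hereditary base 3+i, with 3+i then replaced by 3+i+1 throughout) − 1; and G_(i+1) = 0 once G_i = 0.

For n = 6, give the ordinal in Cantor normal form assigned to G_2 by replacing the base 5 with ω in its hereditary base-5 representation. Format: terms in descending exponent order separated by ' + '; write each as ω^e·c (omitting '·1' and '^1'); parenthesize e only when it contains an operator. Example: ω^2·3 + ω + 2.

6 —HB3→ 2·3 —bump→ 2·4 = 8 —(−1)→ 7
7 —HB4→ 4 + 3 —bump→ 5 + 3 = 8 —(−1)→ 7

ω + 2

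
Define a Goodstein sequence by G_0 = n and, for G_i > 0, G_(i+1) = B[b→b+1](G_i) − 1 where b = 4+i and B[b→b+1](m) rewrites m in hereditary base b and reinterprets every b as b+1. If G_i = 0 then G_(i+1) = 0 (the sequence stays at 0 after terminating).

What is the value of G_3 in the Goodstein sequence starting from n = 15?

[0] 15 ≡ 3·4 + 3 (base 4). Lift 5: 18. −1: 17.
[1] 17 ≡ 3·5 + 2 (base 5). Lift 6: 20. −1: 19.
[2] 19 ≡ 3·6 + 1 (base 6). Lift 7: 22. −1: 21.
[3] 21 ≡ 3·7 (base 7). Lift 8: 24. −1: 23.

21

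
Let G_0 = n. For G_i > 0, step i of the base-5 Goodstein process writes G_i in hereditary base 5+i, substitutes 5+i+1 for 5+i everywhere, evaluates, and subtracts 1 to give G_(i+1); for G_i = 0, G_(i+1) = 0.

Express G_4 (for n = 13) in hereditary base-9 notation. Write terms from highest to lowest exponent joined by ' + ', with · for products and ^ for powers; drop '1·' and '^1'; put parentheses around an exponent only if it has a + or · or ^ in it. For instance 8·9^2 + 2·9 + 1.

(0) 13|_5 = 2·5 + 3 ↦ 2·6 + 3|_6 = 15 ⇒ 14
(1) 14|_6 = 2·6 + 2 ↦ 2·7 + 2|_7 = 16 ⇒ 15
(2) 15|_7 = 2·7 + 1 ↦ 2·8 + 1|_8 = 17 ⇒ 16
(3) 16|_8 = 2·8 ↦ 2·9|_9 = 18 ⇒ 17
(4) 17|_9 = 9 + 8 ↦ 10 + 8|_10 = 18 ⇒ 17

9 + 8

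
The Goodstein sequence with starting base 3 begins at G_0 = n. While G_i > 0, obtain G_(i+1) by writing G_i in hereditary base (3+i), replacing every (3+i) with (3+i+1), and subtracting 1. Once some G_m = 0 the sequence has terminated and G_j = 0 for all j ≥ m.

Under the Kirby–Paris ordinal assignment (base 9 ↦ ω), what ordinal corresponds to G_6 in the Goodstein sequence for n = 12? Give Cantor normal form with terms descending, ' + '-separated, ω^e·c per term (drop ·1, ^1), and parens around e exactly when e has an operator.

12 —HB3→ 3^2 + 3 —bump→ 4^2 + 4 = 20 —(−1)→ 19
19 —HB4→ 4^2 + 3 —bump→ 5^2 + 3 = 28 —(−1)→ 27
27 —HB5→ 5^2 + 2 —bump→ 6^2 + 2 = 38 —(−1)→ 37
37 —HB6→ 6^2 + 1 —bump→ 7^2 + 1 = 50 —(−1)→ 49
49 —HB7→ 7^2 —bump→ 8^2 = 64 —(−1)→ 63
63 —HB8→ 7·8 + 7 —bump→ 7·9 + 7 = 70 —(−1)→ 69

ω·7 + 6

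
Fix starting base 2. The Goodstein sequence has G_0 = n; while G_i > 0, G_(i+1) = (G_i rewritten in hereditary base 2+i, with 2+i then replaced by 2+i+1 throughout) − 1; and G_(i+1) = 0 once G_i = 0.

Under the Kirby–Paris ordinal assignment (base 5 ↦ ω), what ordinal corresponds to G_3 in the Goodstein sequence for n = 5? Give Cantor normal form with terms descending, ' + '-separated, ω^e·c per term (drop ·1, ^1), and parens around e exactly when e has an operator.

ω^3·3 + ω^2·3 + ω·3 + 2

5 —HB2→ 2^2 + 1 —bump→ 3^3 + 1 = 28 —(−1)→ 27
27 —HB3→ 3^3 —bump→ 4^4 = 256 —(−1)→ 255
255 —HB4→ 3·4^3 + 3·4^2 + 3·4 + 3 —bump→ 3·5^3 + 3·5^2 + 3·5 + 3 = 468 —(−1)→ 467
467 —HB5→ 3·5^3 + 3·5^2 + 3·5 + 2 —bump→ 3·6^3 + 3·6^2 + 3·6 + 2 = 776 —(−1)→ 775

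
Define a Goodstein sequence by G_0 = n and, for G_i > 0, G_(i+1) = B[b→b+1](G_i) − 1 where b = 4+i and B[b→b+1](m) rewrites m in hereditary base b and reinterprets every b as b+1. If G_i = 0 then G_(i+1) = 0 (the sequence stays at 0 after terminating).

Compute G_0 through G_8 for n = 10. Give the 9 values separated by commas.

10, 11, 12, 13, 13, 13, 13, 13, 13

[0] 10 ≡ 2·4 + 2 (base 4). Lift 5: 12. −1: 11.
[1] 11 ≡ 2·5 + 1 (base 5). Lift 6: 13. −1: 12.
[2] 12 ≡ 2·6 (base 6). Lift 7: 14. −1: 13.
[3] 13 ≡ 7 + 6 (base 7). Lift 8: 14. −1: 13.
[4] 13 ≡ 8 + 5 (base 8). Lift 9: 14. −1: 13.
[5] 13 ≡ 9 + 4 (base 9). Lift 10: 14. −1: 13.
[6] 13 ≡ 10 + 3 (base 10). Lift 11: 14. −1: 13.
[7] 13 ≡ 11 + 2 (base 11). Lift 12: 14. −1: 13.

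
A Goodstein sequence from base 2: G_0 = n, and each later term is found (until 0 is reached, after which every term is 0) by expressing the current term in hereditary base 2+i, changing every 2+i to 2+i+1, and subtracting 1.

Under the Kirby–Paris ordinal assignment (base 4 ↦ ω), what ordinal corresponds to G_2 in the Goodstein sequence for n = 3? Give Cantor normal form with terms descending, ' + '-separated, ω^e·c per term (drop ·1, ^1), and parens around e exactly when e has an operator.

3

3 —HB2→ 2 + 1 —bump→ 3 + 1 = 4 —(−1)→ 3
3 —HB3→ 3 —bump→ 4 = 4 —(−1)→ 3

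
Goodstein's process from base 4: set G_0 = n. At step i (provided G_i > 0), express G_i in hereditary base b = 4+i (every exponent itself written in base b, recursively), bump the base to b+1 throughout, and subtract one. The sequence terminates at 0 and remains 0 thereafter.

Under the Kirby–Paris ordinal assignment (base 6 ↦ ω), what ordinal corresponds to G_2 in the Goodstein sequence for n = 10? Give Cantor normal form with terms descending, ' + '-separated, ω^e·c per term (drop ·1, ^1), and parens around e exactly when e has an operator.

i=0: 10 = 2·4 + 2 (b=4); 4→5: 2·5 + 2 = 12; 12−1 = 11
i=1: 11 = 2·5 + 1 (b=5); 5→6: 2·6 + 1 = 13; 13−1 = 12

ω·2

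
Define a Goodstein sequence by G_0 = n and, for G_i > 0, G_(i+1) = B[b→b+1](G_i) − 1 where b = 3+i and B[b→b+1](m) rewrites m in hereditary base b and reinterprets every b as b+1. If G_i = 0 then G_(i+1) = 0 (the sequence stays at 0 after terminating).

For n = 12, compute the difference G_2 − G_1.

i=0: 12 = 3^2 + 3 (b=3); 3→4: 4^2 + 4 = 20; 20−1 = 19
i=1: 19 = 4^2 + 3 (b=4); 4→5: 5^2 + 3 = 28; 28−1 = 27

8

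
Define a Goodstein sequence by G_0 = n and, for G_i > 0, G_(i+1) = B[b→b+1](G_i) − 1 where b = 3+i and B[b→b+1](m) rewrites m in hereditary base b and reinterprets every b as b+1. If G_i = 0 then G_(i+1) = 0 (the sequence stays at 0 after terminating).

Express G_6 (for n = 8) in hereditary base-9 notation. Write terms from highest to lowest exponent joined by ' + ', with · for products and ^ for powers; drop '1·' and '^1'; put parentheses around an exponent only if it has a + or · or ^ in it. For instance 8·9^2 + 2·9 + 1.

step 0: 8 = 2·3 + 2; sub 4 for 3: 2·4 + 2; = 10; G_1 = 10−1 = 9
step 1: 9 = 2·4 + 1; sub 5 for 4: 2·5 + 1; = 11; G_2 = 11−1 = 10
step 2: 10 = 2·5; sub 6 for 5: 2·6; = 12; G_3 = 12−1 = 11
step 3: 11 = 6 + 5; sub 7 for 6: 7 + 5; = 12; G_4 = 12−1 = 11
step 4: 11 = 7 + 4; sub 8 for 7: 8 + 4; = 12; G_5 = 12−1 = 11
step 5: 11 = 8 + 3; sub 9 for 8: 9 + 3; = 12; G_6 = 12−1 = 11
step 6: 11 = 9 + 2; sub 10 for 9: 10 + 2; = 12; G_7 = 12−1 = 11

9 + 2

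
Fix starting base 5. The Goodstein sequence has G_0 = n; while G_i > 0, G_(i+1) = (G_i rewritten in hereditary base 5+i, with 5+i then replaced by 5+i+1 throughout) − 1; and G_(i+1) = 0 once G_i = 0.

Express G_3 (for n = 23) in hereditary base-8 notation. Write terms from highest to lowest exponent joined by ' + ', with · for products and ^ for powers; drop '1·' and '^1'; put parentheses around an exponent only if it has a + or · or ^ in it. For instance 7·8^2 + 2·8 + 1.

4·8

i=0: 23 = 4·5 + 3 (b=5); 5→6: 4·6 + 3 = 27; 27−1 = 26
i=1: 26 = 4·6 + 2 (b=6); 6→7: 4·7 + 2 = 30; 30−1 = 29
i=2: 29 = 4·7 + 1 (b=7); 7→8: 4·8 + 1 = 33; 33−1 = 32
i=3: 32 = 4·8 (b=8); 8→9: 4·9 = 36; 36−1 = 35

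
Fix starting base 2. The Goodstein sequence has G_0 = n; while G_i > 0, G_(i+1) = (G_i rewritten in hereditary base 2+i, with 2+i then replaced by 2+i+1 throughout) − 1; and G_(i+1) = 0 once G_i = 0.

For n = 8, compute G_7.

774841151

(0) 8|_2 = 2^(2 + 1) ↦ 3^(3 + 1)|_3 = 81 ⇒ 80
(1) 80|_3 = 2·3^3 + 2·3^2 + 2·3 + 2 ↦ 2·4^4 + 2·4^2 + 2·4 + 2|_4 = 554 ⇒ 553
(2) 553|_4 = 2·4^4 + 2·4^2 + 2·4 + 1 ↦ 2·5^5 + 2·5^2 + 2·5 + 1|_5 = 6311 ⇒ 6310
(3) 6310|_5 = 2·5^5 + 2·5^2 + 2·5 ↦ 2·6^6 + 2·6^2 + 2·6|_6 = 93396 ⇒ 93395
(4) 93395|_6 = 2·6^6 + 2·6^2 + 6 + 5 ↦ 2·7^7 + 2·7^2 + 7 + 5|_7 = 1647196 ⇒ 1647195
(5) 1647195|_7 = 2·7^7 + 2·7^2 + 7 + 4 ↦ 2·8^8 + 2·8^2 + 8 + 4|_8 = 33554572 ⇒ 33554571
(6) 33554571|_8 = 2·8^8 + 2·8^2 + 8 + 3 ↦ 2·9^9 + 2·9^2 + 9 + 3|_9 = 774841152 ⇒ 774841151
(7) 774841151|_9 = 2·9^9 + 2·9^2 + 9 + 2 ↦ 2·10^10 + 2·10^2 + 10 + 2|_10 = 20000000212 ⇒ 20000000211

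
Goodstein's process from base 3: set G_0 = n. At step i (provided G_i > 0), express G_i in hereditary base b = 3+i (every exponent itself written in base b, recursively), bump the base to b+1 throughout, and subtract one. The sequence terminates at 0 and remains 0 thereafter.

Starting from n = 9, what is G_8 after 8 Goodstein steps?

G_0=9  [base 3] 3^2  →[3↦4]→  4^2 = 16  −1 ⇒ G_1=15
G_1=15  [base 4] 3·4 + 3  →[4↦5]→  3·5 + 3 = 18  −1 ⇒ G_2=17
G_2=17  [base 5] 3·5 + 2  →[5↦6]→  3·6 + 2 = 20  −1 ⇒ G_3=19
G_3=19  [base 6] 3·6 + 1  →[6↦7]→  3·7 + 1 = 22  −1 ⇒ G_4=21
G_4=21  [base 7] 3·7  →[7↦8]→  3·8 = 24  −1 ⇒ G_5=23
G_5=23  [base 8] 2·8 + 7  →[8↦9]→  2·9 + 7 = 25  −1 ⇒ G_6=24
G_6=24  [base 9] 2·9 + 6  →[9↦10]→  2·10 + 6 = 26  −1 ⇒ G_7=25
G_7=25  [base 10] 2·10 + 5  →[10↦11]→  2·11 + 5 = 27  −1 ⇒ G_8=26
G_8=26  [base 11] 2·11 + 4  →[11↦12]→  2·12 + 4 = 28  −1 ⇒ G_9=27

26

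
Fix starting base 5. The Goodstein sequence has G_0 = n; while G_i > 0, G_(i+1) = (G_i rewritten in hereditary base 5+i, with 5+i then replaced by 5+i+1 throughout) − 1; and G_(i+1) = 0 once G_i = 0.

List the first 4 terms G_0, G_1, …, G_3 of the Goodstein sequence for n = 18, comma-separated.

i=0: 18 = 3·5 + 3 (b=5); 5→6: 3·6 + 3 = 21; 21−1 = 20
i=1: 20 = 3·6 + 2 (b=6); 6→7: 3·7 + 2 = 23; 23−1 = 22
i=2: 22 = 3·7 + 1 (b=7); 7→8: 3·8 + 1 = 25; 25−1 = 24

18, 20, 22, 24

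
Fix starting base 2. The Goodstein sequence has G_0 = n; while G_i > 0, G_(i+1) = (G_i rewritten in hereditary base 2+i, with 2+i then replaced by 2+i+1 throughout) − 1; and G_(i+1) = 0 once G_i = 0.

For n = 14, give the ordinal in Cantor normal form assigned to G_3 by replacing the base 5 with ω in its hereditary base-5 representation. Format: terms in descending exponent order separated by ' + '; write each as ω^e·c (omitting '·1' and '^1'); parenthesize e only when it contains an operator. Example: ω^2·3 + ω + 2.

G_0 = 14. HB_2(14) = 2^(2 + 1) + 2^2 + 2. Bump = 111. G_1 = 110.
G_1 = 110. HB_3(110) = 3^(3 + 1) + 3^3 + 2. Bump = 1282. G_2 = 1281.
G_2 = 1281. HB_4(1281) = 4^(4 + 1) + 4^4 + 1. Bump = 18751. G_3 = 18750.

ω^(ω + 1) + ω^ω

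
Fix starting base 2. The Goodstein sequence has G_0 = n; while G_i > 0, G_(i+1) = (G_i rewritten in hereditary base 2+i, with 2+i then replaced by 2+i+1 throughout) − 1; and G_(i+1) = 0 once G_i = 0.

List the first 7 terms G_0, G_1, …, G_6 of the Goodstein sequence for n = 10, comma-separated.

10, 83, 1025, 15625, 279935, 4215754, 84073323

G_0 = 10. HB_2(10) = 2^(2 + 1) + 2. Bump = 84. G_1 = 83.
G_1 = 83. HB_3(83) = 3^(3 + 1) + 2. Bump = 1026. G_2 = 1025.
G_2 = 1025. HB_4(1025) = 4^(4 + 1) + 1. Bump = 15626. G_3 = 15625.
G_3 = 15625. HB_5(15625) = 5^(5 + 1). Bump = 279936. G_4 = 279935.
G_4 = 279935. HB_6(279935) = 5·6^6 + 5·6^5 + 5·6^4 + 5·6^3 + 5·6^2 + 5·6 + 5. Bump = 4215755. G_5 = 4215754.
G_5 = 4215754. HB_7(4215754) = 5·7^7 + 5·7^5 + 5·7^4 + 5·7^3 + 5·7^2 + 5·7 + 4. Bump = 84073324. G_6 = 84073323.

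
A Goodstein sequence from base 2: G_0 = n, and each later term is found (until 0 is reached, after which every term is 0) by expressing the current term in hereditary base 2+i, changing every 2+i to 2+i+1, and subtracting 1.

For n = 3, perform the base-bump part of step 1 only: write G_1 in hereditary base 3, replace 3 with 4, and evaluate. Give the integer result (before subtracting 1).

step 0: 3 = 2 + 1; sub 3 for 2: 3 + 1; = 4; G_1 = 4−1 = 3
step 1: 3 = 3; sub 4 for 3: 4; = 4; G_2 = 4−1 = 3

4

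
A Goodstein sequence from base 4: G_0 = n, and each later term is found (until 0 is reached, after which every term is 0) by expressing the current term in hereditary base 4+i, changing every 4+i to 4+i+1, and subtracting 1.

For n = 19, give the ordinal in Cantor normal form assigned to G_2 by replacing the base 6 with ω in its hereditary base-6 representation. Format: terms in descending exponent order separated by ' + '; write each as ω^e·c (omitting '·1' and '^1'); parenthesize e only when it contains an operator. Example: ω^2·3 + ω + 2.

ω^2 + 1

(0) 19|_4 = 4^2 + 3 ↦ 5^2 + 3|_5 = 28 ⇒ 27
(1) 27|_5 = 5^2 + 2 ↦ 6^2 + 2|_6 = 38 ⇒ 37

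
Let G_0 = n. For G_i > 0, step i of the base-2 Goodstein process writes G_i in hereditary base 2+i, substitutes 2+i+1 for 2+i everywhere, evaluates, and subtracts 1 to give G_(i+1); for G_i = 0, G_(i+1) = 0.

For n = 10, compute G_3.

15625

(0) 10|_2 = 2^(2 + 1) + 2 ↦ 3^(3 + 1) + 3|_3 = 84 ⇒ 83
(1) 83|_3 = 3^(3 + 1) + 2 ↦ 4^(4 + 1) + 2|_4 = 1026 ⇒ 1025
(2) 1025|_4 = 4^(4 + 1) + 1 ↦ 5^(5 + 1) + 1|_5 = 15626 ⇒ 15625
(3) 15625|_5 = 5^(5 + 1) ↦ 6^(6 + 1)|_6 = 279936 ⇒ 279935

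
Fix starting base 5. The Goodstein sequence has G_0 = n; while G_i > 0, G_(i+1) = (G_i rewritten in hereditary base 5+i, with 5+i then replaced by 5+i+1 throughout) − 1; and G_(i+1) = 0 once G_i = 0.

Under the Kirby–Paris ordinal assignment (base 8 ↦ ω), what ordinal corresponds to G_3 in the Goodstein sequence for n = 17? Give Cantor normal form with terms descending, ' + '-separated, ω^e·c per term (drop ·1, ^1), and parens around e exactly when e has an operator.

ω·2 + 7

G_0 = 17. HB_5(17) = 3·5 + 2. Bump = 20. G_1 = 19.
G_1 = 19. HB_6(19) = 3·6 + 1. Bump = 22. G_2 = 21.
G_2 = 21. HB_7(21) = 3·7. Bump = 24. G_3 = 23.
G_3 = 23. HB_8(23) = 2·8 + 7. Bump = 25. G_4 = 24.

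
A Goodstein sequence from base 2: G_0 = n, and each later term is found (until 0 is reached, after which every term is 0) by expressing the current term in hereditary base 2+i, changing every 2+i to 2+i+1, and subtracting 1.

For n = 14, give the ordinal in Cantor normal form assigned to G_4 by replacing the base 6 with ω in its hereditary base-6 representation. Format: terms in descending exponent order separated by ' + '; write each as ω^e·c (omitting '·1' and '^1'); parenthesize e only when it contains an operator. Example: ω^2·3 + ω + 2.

G_0=14  [base 2] 2^(2 + 1) + 2^2 + 2  →[2↦3]→  3^(3 + 1) + 3^3 + 3 = 111  −1 ⇒ G_1=110
G_1=110  [base 3] 3^(3 + 1) + 3^3 + 2  →[3↦4]→  4^(4 + 1) + 4^4 + 2 = 1282  −1 ⇒ G_2=1281
G_2=1281  [base 4] 4^(4 + 1) + 4^4 + 1  →[4↦5]→  5^(5 + 1) + 5^5 + 1 = 18751  −1 ⇒ G_3=18750
G_3=18750  [base 5] 5^(5 + 1) + 5^5  →[5↦6]→  6^(6 + 1) + 6^6 = 326592  −1 ⇒ G_4=326591
G_4=326591  [base 6] 6^(6 + 1) + 5·6^5 + 5·6^4 + 5·6^3 + 5·6^2 + 5·6 + 5  →[6↦7]→  7^(7 + 1) + 5·7^5 + 5·7^4 + 5·7^3 + 5·7^2 + 5·7 + 5 = 5862841  −1 ⇒ G_5=5862840

ω^(ω + 1) + ω^5·5 + ω^4·5 + ω^3·5 + ω^2·5 + ω·5 + 5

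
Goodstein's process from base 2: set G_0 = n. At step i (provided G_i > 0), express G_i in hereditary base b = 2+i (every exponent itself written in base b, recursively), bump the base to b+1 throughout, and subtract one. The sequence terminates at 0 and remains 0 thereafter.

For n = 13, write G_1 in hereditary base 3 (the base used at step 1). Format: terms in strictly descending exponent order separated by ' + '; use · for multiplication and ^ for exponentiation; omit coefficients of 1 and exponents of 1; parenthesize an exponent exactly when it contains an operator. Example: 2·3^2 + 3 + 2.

3^(3 + 1) + 3^3

G_0 = 13. HB_2(13) = 2^(2 + 1) + 2^2 + 1. Bump = 109. G_1 = 108.
G_1 = 108. HB_3(108) = 3^(3 + 1) + 3^3. Bump = 1280. G_2 = 1279.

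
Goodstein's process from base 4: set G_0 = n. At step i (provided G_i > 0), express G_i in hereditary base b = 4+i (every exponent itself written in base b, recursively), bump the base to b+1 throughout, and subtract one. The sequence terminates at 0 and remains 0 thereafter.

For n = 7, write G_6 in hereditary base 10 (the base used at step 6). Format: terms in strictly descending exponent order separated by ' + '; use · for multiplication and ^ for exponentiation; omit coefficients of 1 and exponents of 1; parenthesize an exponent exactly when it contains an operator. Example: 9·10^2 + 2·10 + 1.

(0) 7|_4 = 4 + 3 ↦ 5 + 3|_5 = 8 ⇒ 7
(1) 7|_5 = 5 + 2 ↦ 6 + 2|_6 = 8 ⇒ 7
(2) 7|_6 = 6 + 1 ↦ 7 + 1|_7 = 8 ⇒ 7
(3) 7|_7 = 7 ↦ 8|_8 = 8 ⇒ 7
(4) 7|_8 = 7 ↦ 7|_9 = 7 ⇒ 6
(5) 6|_9 = 6 ↦ 6|_10 = 6 ⇒ 5

5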